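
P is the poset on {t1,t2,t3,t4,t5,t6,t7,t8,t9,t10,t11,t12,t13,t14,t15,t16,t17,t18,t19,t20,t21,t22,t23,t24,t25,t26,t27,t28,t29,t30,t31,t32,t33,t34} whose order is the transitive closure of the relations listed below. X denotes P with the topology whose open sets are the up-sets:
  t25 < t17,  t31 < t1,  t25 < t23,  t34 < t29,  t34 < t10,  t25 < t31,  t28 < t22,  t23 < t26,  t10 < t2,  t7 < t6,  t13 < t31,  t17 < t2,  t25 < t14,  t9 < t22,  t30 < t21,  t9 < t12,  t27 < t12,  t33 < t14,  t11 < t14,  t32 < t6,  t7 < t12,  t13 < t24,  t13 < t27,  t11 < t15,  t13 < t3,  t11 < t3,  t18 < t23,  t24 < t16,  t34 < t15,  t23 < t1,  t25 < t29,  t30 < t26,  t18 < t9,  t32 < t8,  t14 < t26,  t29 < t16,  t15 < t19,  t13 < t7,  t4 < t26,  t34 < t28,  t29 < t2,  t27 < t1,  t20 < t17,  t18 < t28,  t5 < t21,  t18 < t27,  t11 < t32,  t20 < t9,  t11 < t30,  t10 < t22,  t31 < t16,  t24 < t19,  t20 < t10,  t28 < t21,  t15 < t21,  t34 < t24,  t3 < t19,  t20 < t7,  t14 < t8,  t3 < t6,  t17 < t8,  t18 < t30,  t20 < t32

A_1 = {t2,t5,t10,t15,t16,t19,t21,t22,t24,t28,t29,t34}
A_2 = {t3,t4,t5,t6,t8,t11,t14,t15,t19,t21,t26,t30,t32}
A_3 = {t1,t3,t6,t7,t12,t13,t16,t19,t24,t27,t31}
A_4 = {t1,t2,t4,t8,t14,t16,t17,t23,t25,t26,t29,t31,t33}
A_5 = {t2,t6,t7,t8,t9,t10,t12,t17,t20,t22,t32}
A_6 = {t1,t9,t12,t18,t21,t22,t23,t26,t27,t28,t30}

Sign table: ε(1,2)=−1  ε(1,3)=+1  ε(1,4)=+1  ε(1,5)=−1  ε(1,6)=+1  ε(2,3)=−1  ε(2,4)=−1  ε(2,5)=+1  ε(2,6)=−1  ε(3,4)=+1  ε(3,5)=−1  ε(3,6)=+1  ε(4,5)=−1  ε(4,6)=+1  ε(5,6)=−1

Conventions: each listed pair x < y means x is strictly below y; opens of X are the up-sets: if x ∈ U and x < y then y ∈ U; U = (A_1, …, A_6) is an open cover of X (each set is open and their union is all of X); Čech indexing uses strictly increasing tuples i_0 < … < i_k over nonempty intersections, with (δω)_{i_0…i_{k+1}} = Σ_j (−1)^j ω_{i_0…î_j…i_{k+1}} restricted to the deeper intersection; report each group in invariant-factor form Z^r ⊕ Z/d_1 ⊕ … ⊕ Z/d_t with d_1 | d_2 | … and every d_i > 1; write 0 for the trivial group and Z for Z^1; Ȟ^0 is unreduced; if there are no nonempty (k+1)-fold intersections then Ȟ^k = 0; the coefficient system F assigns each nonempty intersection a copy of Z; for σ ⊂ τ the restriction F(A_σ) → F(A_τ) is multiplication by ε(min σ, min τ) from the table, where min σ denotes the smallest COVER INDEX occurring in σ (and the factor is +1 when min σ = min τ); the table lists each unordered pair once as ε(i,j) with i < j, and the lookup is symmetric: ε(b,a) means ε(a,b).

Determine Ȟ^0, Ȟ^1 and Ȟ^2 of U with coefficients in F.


Ȟ^0 ≅ Z, Ȟ^1 ≅ 0 and Ȟ^2 ≅ Z/2

nerve simplices:
  A12={t5,t15,t19,t21} A13={t16,t19,t24} A14={t2,t16,t29} A15={t2,t10,t22} A16={t21,t22,t28} A23={t3,t6,t19} A24={t4,t8,t14,t26} A25={t6,t8,t32} A26={t21,t26,t30} A34={t1,t16,t31} A35={t6,t7,t12} A36={t1,t12,t27} A45={t2,t8,t17} A46={t1,t23,t26} A56={t9,t12,t22}
  A123={t19} A126={t21} A134={t16} A145={t2} A156={t22} A235={t6} A245={t8} A246={t26} A346={t1} A356={t12}
C dims 6,15,10; δ0: rk 5, SNF 1^5; δ1: rk 10, SNF 1^9·2
degree 0: 6−5−0 = 1 → Ȟ^0 ≅ Z
degree 1: 15−10−5 = 0 → Ȟ^1 ≅ 0
degree 2: 10−0−10 = 0 plus torsion [2] → Ȟ^2 ≅ Z/2


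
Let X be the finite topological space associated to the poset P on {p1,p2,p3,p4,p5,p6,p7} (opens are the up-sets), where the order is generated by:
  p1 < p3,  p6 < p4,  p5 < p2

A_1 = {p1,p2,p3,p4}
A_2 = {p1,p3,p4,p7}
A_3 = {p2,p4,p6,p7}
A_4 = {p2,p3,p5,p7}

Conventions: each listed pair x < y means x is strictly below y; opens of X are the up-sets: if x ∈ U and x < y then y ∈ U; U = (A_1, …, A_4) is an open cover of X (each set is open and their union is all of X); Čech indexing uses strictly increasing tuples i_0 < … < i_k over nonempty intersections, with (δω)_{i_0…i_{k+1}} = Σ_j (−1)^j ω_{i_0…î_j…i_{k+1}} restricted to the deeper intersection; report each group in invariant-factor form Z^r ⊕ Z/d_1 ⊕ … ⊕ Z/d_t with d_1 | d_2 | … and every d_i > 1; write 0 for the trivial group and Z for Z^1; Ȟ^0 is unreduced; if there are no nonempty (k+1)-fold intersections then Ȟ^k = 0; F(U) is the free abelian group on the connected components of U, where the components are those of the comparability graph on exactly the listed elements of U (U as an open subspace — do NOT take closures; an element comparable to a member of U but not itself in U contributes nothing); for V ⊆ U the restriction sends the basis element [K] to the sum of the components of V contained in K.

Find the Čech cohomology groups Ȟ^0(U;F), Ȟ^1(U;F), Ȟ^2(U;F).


Ȟ^0 ≅ Z^4,  Ȟ^1 ≅ 0,  Ȟ^2 ≅ 0

intersection data:
  A12={p1,p3,p4} A13={p2,p4} A14={p2,p3} A23={p4,p7} A24={p3,p7} A34={p2,p7}
  A123={p4} A124={p3} A134={p2} A234={p7}
components per intersection:
  A1: {p1,p3} {p2} {p4}
  A2: {p1,p3} {p4} {p7}
  A3: {p2} {p4,p6} {p7}
  A4: {p2,p5} {p3} {p7}
  A12: {p1,p3} {p4}
  A13: {p2} {p4}
  A14: {p2} {p3}
  A23: {p4} {p7}
  A24: {p3} {p7}
  A34: {p2} {p7}
  A123: {p4}
  A124: {p3}
  A134: {p2}
  A234: {p7}
C dims 12,12,4; δ0: rk 8, SNF 1^8; δ1: rk 4, SNF 1^4
Ȟ^0 = (12 − 8) − 0 = 4, so Ȟ^0 ≅ Z^4
Ȟ^1 = (12 − 4) − 8 = 0, so Ȟ^1 ≅ 0
Ȟ^2 = (4 − 0) − 4 = 0, so Ȟ^2 ≅ 0


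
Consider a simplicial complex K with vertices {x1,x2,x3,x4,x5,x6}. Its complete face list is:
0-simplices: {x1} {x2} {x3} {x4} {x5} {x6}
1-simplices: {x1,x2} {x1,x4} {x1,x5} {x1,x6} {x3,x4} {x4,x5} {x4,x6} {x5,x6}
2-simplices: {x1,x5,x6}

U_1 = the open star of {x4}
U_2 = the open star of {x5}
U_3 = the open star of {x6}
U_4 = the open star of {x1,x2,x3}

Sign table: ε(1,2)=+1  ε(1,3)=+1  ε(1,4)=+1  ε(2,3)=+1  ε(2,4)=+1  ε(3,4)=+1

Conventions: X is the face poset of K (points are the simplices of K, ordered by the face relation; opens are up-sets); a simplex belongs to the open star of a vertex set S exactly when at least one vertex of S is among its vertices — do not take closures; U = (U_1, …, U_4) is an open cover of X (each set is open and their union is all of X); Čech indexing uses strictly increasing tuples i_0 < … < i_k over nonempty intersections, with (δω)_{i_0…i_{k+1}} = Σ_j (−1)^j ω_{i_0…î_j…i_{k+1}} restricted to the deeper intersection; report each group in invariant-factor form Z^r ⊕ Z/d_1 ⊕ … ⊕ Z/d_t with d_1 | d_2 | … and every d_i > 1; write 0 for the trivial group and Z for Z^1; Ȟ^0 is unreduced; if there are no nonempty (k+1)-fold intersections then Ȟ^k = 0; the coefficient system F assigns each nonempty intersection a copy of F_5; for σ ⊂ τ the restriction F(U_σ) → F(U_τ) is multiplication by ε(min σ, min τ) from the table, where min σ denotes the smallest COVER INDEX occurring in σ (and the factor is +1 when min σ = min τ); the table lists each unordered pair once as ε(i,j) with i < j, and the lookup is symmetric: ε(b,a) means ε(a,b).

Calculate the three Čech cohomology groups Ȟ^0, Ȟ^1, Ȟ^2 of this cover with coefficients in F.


nerve of the cover:
  U1={{x4},{x1,x4},{x3,x4},{x4,x5},{x4,x6}} U2={{x5},{x1,x5},{x4,x5},{x5,x6},{x1,x5,x6}} U3={{x6},{x1,x6},{x4,x6},{x5,x6},{x1,x5,x6}} U4={{x1},{x2},{x3},{x1,x2},{x1,x4},{x1,x5},{x1,x6},{x3,x4},{x1,x5,x6}}
  U12={{x4,x5}} U13={{x4,x6}} U14={{x1,x4},{x3,x4}} U23={{x5,x6},{x1,x5,x6}} U24={{x1,x5},{x1,x5,x6}} U34={{x1,x6},{x1,x5,x6}}
  U234={{x1,x5,x6}}
C dims 4,6,1; δ0: rk_F5 3; δ1: rk_F5 1
Ȟ^0 = (4 − 3) − 0 = 1, so Ȟ^0 ≅ Z/5
Ȟ^1 = (6 − 1) − 3 = 2, so Ȟ^1 ≅ Z/5 ⊕ Z/5
Ȟ^2 = (1 − 0) − 1 = 0, so Ȟ^2 ≅ 0

Ȟ^0(U;F) ≅ Z/5; Ȟ^1(U;F) ≅ Z/5 ⊕ Z/5; Ȟ^2(U;F) ≅ 0


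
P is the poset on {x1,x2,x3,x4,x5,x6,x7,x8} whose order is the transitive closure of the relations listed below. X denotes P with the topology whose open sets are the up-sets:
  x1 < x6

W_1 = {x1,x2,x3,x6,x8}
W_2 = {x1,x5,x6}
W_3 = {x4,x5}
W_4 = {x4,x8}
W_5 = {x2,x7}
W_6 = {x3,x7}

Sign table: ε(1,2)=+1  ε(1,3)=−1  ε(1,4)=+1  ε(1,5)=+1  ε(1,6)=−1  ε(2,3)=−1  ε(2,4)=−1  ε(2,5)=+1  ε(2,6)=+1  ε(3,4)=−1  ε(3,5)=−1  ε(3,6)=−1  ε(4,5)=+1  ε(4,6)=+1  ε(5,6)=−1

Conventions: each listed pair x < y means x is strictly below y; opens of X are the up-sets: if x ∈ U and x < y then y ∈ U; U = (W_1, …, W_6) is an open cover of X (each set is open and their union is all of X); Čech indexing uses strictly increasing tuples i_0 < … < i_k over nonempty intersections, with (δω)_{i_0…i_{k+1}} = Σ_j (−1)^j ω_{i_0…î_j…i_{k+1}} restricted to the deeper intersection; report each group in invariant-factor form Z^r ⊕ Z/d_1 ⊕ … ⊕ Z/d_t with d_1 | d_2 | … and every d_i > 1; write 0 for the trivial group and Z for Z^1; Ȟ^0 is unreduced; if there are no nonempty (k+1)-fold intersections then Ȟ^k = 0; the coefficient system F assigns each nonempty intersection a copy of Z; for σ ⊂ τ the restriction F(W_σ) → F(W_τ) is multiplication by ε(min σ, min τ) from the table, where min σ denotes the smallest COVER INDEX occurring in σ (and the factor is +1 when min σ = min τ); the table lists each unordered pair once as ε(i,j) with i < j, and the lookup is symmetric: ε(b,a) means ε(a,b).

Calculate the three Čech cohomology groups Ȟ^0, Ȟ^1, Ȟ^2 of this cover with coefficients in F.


nerve of the cover:
  W12={x1,x6} W14={x8} W15={x2} W16={x3} W23={x5} W34={x4} W56={x7}
C dims 6,7; δ0: rk 5, SNF 1^5
Ȟ^0 = (6 − 5) − 0 = 1, so Ȟ^0 ≅ Z
Ȟ^1 = (7 − 0) − 5 = 2, so Ȟ^1 ≅ Z^2
Ȟ^2 = (0 − 0) − 0 = 0, so Ȟ^2 ≅ 0

Ȟ^0 = Z, Ȟ^1 = Z^2, Ȟ^2 = 0


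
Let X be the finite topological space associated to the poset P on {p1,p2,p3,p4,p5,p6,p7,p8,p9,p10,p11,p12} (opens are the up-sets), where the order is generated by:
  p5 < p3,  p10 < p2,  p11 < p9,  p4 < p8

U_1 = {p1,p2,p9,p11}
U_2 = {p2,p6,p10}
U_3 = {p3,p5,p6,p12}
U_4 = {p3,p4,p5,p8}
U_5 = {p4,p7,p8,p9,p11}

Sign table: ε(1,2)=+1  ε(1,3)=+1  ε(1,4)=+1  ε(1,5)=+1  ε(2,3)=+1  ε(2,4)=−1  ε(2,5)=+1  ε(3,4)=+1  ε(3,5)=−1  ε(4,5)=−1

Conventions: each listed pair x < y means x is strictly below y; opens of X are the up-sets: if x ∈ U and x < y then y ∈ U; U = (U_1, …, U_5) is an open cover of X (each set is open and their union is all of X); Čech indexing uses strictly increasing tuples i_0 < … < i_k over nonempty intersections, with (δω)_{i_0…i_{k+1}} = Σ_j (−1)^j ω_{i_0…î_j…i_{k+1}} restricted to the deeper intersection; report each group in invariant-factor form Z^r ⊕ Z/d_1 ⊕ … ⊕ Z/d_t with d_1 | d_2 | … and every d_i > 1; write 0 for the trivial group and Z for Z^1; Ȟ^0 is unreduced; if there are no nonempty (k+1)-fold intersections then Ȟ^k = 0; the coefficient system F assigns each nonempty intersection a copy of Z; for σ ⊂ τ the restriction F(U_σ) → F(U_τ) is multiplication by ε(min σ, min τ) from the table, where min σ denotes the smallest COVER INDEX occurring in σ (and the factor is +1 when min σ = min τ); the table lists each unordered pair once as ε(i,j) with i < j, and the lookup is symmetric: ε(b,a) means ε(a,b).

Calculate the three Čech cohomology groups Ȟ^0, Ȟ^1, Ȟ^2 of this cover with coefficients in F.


Ȟ^0 = 0,  Ȟ^1 = Z/2,  Ȟ^2 = 0

cover nerve:
  U12={p2} U15={p9,p11} U23={p6} U34={p3,p5} U45={p4,p8}
C dims 5,5; δ0: rk 5, SNF 1^4·2
Ȟ^0: (5−5)−0=0 ⇒ 0
Ȟ^1: (5−0)−5=0 plus torsion [2] ⇒ Z/2
Ȟ^2: (0−0)−0=0 ⇒ 0


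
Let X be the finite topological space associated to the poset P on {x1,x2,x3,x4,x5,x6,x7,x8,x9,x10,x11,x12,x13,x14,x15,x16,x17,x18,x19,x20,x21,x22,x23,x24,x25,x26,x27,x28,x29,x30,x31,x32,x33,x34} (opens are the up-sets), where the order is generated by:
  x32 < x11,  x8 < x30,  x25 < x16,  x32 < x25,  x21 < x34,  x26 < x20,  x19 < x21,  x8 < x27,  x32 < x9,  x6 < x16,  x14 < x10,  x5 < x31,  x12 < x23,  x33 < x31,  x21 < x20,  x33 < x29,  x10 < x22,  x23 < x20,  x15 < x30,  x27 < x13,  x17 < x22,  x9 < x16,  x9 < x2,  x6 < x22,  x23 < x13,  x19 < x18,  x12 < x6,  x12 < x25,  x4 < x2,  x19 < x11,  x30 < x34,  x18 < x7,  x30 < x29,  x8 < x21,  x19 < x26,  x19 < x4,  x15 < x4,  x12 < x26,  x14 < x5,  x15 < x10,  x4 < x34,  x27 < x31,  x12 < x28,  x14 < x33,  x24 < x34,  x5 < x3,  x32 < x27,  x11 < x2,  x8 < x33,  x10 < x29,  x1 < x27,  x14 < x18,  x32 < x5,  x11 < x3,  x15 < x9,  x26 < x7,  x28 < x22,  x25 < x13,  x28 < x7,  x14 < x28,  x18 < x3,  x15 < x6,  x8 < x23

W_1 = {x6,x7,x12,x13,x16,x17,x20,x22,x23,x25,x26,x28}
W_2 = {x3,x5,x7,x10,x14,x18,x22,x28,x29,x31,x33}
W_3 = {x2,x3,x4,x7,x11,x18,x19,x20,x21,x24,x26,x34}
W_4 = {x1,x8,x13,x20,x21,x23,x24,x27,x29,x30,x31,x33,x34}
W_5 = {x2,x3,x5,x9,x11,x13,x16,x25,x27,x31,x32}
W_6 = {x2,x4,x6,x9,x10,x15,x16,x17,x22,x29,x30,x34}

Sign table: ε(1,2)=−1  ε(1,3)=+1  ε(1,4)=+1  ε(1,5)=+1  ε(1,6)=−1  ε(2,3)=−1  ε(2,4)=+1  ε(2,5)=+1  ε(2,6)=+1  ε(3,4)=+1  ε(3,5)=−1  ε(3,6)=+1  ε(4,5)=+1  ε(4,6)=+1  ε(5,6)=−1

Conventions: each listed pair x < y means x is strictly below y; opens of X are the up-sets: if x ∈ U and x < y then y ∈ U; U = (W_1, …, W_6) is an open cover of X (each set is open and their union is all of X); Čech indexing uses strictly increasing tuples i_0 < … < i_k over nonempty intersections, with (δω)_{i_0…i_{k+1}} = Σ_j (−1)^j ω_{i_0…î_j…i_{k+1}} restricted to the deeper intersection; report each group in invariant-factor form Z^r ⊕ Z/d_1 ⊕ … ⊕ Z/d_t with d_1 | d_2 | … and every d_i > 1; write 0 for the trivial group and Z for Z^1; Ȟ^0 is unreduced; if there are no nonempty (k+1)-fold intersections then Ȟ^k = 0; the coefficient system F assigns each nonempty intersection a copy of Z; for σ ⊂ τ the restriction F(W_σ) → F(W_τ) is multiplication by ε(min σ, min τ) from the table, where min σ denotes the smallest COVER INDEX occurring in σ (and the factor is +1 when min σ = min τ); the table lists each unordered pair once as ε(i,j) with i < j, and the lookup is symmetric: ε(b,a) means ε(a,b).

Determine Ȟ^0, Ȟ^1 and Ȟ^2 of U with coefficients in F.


nonempty intersections:
  W12={x7,x22,x28} W13={x7,x20,x26} W14={x13,x20,x23} W15={x13,x16,x25} W16={x6,x16,x17,x22} W23={x3,x7,x18} W24={x29,x31,x33} W25={x3,x5,x31} W26={x10,x22,x29} W34={x20,x21,x24,x34} W35={x2,x3,x11} W36={x2,x4,x34} W45={x13,x27,x31} W46={x29,x30,x34} W56={x2,x9,x16}
  W123={x7} W126={x22} W134={x20} W145={x13} W156={x16} W235={x3} W245={x31} W246={x29} W346={x34} W356={x2}
C dims 6,15,10; δ0: rk 6, SNF 1^5·2; δ1: rk 9, SNF 1^9
Ȟ^0: (6−6)−0=0 ⇒ 0
Ȟ^1: (15−9)−6=0 plus torsion [2] ⇒ Z/2
Ȟ^2: (10−0)−9=1 ⇒ Z

Ȟ^0 ≅ 0; Ȟ^1 ≅ Z/2; Ȟ^2 ≅ Z


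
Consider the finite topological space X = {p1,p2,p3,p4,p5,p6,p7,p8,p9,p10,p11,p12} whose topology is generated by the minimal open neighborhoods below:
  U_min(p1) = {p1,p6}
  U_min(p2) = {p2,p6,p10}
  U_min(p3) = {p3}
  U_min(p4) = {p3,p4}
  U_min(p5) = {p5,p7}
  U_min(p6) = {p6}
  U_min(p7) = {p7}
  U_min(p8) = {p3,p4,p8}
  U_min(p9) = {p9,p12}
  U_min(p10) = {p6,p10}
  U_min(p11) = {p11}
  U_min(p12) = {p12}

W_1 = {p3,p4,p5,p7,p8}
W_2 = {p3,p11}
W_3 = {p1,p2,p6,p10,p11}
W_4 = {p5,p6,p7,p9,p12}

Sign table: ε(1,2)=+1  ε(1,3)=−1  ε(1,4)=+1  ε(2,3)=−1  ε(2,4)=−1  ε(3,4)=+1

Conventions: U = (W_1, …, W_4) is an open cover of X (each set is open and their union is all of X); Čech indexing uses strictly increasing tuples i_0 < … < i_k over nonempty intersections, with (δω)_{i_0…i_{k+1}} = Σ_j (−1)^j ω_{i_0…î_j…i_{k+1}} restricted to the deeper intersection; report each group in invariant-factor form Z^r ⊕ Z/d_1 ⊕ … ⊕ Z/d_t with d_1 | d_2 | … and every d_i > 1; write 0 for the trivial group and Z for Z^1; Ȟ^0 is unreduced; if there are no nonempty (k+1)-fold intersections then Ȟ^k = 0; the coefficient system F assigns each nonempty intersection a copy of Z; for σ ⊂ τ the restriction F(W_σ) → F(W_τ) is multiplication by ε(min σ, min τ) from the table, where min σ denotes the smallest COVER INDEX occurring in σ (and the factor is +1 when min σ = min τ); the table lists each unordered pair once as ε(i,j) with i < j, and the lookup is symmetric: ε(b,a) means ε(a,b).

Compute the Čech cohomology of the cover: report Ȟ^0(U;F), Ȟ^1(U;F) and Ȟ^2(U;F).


Ȟ^0 = 0; Ȟ^1 = Z/2; Ȟ^2 = 0

nonempty overlaps:
  W12={p3} W14={p5,p7} W23={p11} W34={p6}
C dims 4,4; δ0: rk 4, SNF 1^3·2
degree 0: 4−4−0 = 0 → Ȟ^0 ≅ 0
degree 1: 4−0−4 = 0 plus torsion [2] → Ȟ^1 ≅ Z/2
degree 2: 0−0−0 = 0 → Ȟ^2 ≅ 0


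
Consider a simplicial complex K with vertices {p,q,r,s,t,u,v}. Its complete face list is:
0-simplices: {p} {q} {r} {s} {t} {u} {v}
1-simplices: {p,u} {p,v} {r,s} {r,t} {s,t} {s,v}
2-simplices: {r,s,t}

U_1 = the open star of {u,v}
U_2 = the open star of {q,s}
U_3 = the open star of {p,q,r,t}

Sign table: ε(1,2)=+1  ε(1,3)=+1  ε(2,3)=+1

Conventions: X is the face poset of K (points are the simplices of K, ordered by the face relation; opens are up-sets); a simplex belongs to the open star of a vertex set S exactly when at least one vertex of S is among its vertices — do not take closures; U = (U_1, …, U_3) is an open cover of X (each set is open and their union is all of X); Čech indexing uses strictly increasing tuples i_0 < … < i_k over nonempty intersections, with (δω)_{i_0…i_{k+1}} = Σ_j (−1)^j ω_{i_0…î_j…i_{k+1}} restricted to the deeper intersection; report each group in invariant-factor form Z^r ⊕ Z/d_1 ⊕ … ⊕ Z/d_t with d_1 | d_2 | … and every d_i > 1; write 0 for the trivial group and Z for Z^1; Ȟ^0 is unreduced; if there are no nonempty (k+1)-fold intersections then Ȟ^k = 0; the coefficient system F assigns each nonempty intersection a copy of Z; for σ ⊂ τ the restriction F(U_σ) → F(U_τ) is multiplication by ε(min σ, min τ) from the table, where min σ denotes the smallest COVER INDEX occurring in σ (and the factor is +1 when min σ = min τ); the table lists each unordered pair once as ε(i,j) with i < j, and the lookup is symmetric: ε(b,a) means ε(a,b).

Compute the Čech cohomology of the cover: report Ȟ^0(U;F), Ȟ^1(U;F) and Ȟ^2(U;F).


Ȟ^0(U;F) ≅ Z,  Ȟ^1(U;F) ≅ Z,  Ȟ^2(U;F) ≅ 0

cover nerve:
  U1={{u},{v},{p,u},{p,v},{s,v}} U2={{q},{s},{r,s},{s,t},{s,v},{r,s,t}} U3={{p},{q},{r},{t},{p,u},{p,v},{r,s},{r,t},{s,t},{r,s,t}}
  U12={{s,v}} U13={{p,u},{p,v}} U23={{q},{r,s},{s,t},{r,s,t}}
C dims 3,3; δ0: rk 2, SNF 1^2
Ȟ^0: (3−2)−0=1 ⇒ Z
Ȟ^1: (3−0)−2=1 ⇒ Z
Ȟ^2: (0−0)−0=0 ⇒ 0


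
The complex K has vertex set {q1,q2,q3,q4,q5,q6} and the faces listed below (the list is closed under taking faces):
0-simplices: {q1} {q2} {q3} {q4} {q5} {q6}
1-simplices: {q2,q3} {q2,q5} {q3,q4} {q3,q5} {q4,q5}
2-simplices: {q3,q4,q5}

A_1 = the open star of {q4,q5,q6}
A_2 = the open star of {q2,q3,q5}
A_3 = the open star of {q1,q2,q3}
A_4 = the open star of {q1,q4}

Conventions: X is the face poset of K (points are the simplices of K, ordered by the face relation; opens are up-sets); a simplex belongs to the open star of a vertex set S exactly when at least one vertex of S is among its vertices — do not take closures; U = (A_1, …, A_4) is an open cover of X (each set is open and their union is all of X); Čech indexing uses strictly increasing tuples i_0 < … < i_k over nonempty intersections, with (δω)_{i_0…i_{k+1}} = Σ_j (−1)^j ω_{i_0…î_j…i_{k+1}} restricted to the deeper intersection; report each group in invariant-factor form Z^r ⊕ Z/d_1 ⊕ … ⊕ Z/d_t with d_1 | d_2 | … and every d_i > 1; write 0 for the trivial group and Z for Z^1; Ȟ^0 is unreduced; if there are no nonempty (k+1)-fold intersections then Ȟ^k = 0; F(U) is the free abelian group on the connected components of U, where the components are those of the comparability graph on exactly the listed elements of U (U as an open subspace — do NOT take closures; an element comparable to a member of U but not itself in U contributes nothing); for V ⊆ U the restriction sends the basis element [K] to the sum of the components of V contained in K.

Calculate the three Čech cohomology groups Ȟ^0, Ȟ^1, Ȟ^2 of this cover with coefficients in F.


Ȟ^0 ≅ Z^3, Ȟ^1 ≅ 0 and Ȟ^2 ≅ 0

nerve of the cover:
  A1={{q4},{q5},{q6},{q2,q5},{q3,q4},{q3,q5},{q4,q5},{q3,q4,q5}} A2={{q2},{q3},{q5},{q2,q3},{q2,q5},{q3,q4},{q3,q5},{q4,q5},{q3,q4,q5}} A3={{q1},{q2},{q3},{q2,q3},{q2,q5},{q3,q4},{q3,q5},{q3,q4,q5}} A4={{q1},{q4},{q3,q4},{q4,q5},{q3,q4,q5}}
  A12={{q5},{q2,q5},{q3,q4},{q3,q5},{q4,q5},{q3,q4,q5}} A13={{q2,q5},{q3,q4},{q3,q5},{q3,q4,q5}} A14={{q4},{q3,q4},{q4,q5},{q3,q4,q5}} A23={{q2},{q3},{q2,q3},{q2,q5},{q3,q4},{q3,q5},{q3,q4,q5}} A24={{q3,q4},{q4,q5},{q3,q4,q5}} A34={{q1},{q3,q4},{q3,q4,q5}}
  A123={{q2,q5},{q3,q4},{q3,q5},{q3,q4,q5}} A124={{q3,q4},{q4,q5},{q3,q4,q5}} A134={{q3,q4},{q3,q4,q5}} A234={{q3,q4},{q3,q4,q5}}
  A1234={{q3,q4},{q3,q4,q5}}
components per intersection:
  A1: {{q4},{q5},{q2,q5},{q3,q4},{q3,q5},{q4,q5},{q3,q4,q5}} {{q6}}
  A2: {{q2},{q3},{q5},{q2,q3},{q2,q5},{q3,q4},{q3,q5},{q4,q5},{q3,q4,q5}}
  A3: {{q1}} {{q2},{q3},{q2,q3},{q2,q5},{q3,q4},{q3,q5},{q3,q4,q5}}
  A4: {{q1}} {{q4},{q3,q4},{q4,q5},{q3,q4,q5}}
  A12: {{q5},{q2,q5},{q3,q4},{q3,q5},{q4,q5},{q3,q4,q5}}
  A13: {{q2,q5}} {{q3,q4},{q3,q5},{q3,q4,q5}}
  A14: {{q4},{q3,q4},{q4,q5},{q3,q4,q5}}
  A23: {{q2},{q3},{q2,q3},{q2,q5},{q3,q4},{q3,q5},{q3,q4,q5}}
  A24: {{q3,q4},{q4,q5},{q3,q4,q5}}
  A34: {{q1}} {{q3,q4},{q3,q4,q5}}
  A123: {{q2,q5}} {{q3,q4},{q3,q5},{q3,q4,q5}}
  A124: {{q3,q4},{q4,q5},{q3,q4,q5}}
  A134: {{q3,q4},{q3,q4,q5}}
  A234: {{q3,q4},{q3,q4,q5}}
  A1234: {{q3,q4},{q3,q4,q5}}
C dims 7,8,5,1; δ0: rk 4, SNF 1^4; δ1: rk 4, SNF 1^4; δ2: rk 1, SNF 1^1
Ȟ^0 = (7 − 4) − 0 = 3, so Ȟ^0 ≅ Z^3
Ȟ^1 = (8 − 4) − 4 = 0, so Ȟ^1 ≅ 0
Ȟ^2 = (5 − 1) − 4 = 0, so Ȟ^2 ≅ 0


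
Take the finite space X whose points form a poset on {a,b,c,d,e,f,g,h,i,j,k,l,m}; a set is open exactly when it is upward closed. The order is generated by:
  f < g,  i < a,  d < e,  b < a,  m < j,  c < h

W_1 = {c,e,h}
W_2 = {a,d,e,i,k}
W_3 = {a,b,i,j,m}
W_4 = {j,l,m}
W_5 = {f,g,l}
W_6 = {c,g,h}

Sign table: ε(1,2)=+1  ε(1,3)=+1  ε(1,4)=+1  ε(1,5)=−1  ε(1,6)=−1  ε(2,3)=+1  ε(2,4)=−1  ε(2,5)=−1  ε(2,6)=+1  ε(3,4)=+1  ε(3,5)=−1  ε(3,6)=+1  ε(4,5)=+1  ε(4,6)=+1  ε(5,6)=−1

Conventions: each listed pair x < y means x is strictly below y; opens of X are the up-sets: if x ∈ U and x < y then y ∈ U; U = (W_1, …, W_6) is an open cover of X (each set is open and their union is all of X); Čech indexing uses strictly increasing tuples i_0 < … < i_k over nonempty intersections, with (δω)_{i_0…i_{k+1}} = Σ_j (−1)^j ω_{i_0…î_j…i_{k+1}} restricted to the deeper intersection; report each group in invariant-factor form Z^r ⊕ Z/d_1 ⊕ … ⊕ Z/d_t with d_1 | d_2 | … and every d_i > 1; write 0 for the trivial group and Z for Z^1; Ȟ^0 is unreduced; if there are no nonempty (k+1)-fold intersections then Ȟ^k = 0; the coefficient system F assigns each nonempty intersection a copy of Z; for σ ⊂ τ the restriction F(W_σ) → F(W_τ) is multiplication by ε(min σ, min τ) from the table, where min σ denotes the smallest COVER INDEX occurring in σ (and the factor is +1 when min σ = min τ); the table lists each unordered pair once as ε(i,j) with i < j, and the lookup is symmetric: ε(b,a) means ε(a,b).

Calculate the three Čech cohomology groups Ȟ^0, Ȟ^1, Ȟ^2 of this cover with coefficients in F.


Ȟ^0 = Z,  Ȟ^1 = Z,  Ȟ^2 = 0

nerve of the cover:
  W12={e} W16={c,h} W23={a,i} W34={j,m} W45={l} W56={g}
C dims 6,6; δ0: rk 5, SNF 1^5
Ȟ^0 = (6 − 5) − 0 = 1, so Ȟ^0 ≅ Z
Ȟ^1 = (6 − 0) − 5 = 1, so Ȟ^1 ≅ Z
Ȟ^2 = (0 − 0) − 0 = 0, so Ȟ^2 ≅ 0


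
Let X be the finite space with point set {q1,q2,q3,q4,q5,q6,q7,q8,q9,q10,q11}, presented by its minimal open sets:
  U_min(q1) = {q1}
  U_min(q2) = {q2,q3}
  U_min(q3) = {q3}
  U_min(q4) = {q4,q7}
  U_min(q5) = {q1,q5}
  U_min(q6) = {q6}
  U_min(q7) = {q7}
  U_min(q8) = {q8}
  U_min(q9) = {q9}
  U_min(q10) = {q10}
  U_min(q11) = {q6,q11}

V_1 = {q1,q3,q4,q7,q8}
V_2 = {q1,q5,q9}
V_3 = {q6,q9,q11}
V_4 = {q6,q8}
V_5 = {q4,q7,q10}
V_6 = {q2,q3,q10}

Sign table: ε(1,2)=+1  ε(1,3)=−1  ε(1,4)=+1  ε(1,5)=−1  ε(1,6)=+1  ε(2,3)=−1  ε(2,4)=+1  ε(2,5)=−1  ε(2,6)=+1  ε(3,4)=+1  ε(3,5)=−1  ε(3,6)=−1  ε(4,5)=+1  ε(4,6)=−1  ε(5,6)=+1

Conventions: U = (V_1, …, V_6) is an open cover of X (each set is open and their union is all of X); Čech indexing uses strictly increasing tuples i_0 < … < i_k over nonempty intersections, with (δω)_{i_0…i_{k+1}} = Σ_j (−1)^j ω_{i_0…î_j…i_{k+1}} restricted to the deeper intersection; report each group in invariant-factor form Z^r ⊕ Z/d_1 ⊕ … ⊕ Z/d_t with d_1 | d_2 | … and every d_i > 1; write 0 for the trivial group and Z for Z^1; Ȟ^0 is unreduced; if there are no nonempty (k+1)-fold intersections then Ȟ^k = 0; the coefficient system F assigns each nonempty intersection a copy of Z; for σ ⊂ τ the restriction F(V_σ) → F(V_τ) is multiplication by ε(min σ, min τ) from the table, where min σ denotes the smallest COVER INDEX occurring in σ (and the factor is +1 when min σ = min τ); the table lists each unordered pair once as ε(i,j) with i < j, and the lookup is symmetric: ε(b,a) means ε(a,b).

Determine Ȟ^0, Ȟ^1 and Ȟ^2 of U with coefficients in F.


intersection data:
  V12={q1} V14={q8} V15={q4,q7} V16={q3} V23={q9} V34={q6} V56={q10}
C dims 6,7; δ0: rk 6, SNF 1^5·2
Ȟ^0 = (6 − 6) − 0 = 0, so Ȟ^0 ≅ 0
Ȟ^1 = (7 − 0) − 6 = 1 plus torsion [2], so Ȟ^1 ≅ Z ⊕ Z/2
Ȟ^2 = (0 − 0) − 0 = 0, so Ȟ^2 ≅ 0

Ȟ^0 ≅ 0,  Ȟ^1 ≅ Z ⊕ Z/2,  Ȟ^2 ≅ 0


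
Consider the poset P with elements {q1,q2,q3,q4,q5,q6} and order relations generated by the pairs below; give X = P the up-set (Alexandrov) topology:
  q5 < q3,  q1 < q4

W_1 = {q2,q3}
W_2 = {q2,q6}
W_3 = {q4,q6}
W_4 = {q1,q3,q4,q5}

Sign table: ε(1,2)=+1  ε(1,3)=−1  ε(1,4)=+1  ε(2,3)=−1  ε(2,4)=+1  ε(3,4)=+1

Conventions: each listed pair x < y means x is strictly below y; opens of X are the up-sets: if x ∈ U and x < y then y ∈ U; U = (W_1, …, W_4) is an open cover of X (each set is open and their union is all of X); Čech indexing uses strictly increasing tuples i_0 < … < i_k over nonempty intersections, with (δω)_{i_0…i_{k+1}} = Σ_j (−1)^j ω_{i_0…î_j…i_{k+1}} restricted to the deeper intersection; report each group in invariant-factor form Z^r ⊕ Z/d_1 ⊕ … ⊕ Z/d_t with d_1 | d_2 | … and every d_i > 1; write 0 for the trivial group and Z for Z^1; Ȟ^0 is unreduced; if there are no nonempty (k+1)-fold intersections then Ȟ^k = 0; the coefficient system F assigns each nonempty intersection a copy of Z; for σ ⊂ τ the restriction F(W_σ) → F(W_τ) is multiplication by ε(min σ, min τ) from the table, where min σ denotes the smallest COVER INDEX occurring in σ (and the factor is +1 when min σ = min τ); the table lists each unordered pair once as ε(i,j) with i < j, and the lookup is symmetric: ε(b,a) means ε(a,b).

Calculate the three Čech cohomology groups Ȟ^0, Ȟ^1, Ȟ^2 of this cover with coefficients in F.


Ȟ^0(U;F) ≅ 0; Ȟ^1(U;F) ≅ Z/2; Ȟ^2(U;F) ≅ 0

nonempty overlaps:
  W12={q2} W14={q3} W23={q6} W34={q4}
C dims 4,4; δ0: rk 4, SNF 1^3·2
degree 0: 4−4−0 = 0 → Ȟ^0 ≅ 0
degree 1: 4−0−4 = 0 plus torsion [2] → Ȟ^1 ≅ Z/2
degree 2: 0−0−0 = 0 → Ȟ^2 ≅ 0


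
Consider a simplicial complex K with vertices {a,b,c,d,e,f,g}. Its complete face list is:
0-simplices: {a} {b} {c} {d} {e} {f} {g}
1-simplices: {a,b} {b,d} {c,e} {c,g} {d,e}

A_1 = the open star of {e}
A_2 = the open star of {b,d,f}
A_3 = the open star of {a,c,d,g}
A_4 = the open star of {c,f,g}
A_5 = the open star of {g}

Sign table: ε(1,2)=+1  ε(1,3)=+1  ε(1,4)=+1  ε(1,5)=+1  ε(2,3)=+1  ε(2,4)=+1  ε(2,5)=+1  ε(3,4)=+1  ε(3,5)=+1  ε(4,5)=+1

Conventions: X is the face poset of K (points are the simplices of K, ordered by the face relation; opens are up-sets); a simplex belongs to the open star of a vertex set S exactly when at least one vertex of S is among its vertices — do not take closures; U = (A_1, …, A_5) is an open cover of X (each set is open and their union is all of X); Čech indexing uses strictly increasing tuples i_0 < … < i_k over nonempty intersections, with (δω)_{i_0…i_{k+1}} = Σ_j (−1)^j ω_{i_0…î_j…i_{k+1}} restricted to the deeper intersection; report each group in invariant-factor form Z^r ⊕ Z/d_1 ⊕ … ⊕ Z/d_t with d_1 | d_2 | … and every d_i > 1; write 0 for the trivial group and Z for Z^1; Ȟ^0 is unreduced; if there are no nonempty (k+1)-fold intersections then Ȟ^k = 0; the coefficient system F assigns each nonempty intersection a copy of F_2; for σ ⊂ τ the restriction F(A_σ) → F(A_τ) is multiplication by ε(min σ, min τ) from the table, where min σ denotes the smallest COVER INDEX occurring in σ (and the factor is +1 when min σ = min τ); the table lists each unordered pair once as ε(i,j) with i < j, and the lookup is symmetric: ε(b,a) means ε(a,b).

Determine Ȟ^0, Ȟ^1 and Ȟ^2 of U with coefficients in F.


Ȟ^0(U;F) ≅ Z/2, Ȟ^1(U;F) ≅ Z/2, Ȟ^2(U;F) ≅ 0

cover nerve:
  A1={{e},{c,e},{d,e}} A2={{b},{d},{f},{a,b},{b,d},{d,e}} A3={{a},{c},{d},{g},{a,b},{b,d},{c,e},{c,g},{d,e}} A4={{c},{f},{g},{c,e},{c,g}} A5={{g},{c,g}}
  A12={{d,e}} A13={{c,e},{d,e}} A14={{c,e}} A23={{d},{a,b},{b,d},{d,e}} A24={{f}} A34={{c},{g},{c,e},{c,g}} A35={{g},{c,g}} A45={{g},{c,g}}
  A123={{d,e}} A134={{c,e}} A345={{g},{c,g}}
C dims 5,8,3; δ0: rk_F2 4; δ1: rk_F2 3
Ȟ^0: (5−4)−0=1 ⇒ Z/2
Ȟ^1: (8−3)−4=1 ⇒ Z/2
Ȟ^2: (3−0)−3=0 ⇒ 0


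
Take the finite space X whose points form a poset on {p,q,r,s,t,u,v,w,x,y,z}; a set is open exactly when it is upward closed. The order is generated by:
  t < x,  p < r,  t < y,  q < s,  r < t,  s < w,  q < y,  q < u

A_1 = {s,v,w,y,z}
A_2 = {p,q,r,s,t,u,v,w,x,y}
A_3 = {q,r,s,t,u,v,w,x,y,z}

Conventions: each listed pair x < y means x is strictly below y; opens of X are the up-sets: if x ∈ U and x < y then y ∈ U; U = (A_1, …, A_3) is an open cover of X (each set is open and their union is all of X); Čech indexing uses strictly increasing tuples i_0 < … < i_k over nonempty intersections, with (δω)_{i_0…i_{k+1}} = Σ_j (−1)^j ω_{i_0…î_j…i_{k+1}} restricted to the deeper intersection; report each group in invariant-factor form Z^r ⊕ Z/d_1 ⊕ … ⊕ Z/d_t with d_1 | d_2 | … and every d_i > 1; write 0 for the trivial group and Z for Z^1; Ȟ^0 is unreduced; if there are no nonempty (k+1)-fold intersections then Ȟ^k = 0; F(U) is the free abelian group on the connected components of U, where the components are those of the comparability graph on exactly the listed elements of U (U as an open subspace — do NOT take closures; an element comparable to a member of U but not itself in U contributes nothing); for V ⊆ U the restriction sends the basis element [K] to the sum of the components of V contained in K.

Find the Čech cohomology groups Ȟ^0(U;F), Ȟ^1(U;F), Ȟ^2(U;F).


nonempty overlaps:
  A12={s,v,w,y} A13={s,v,w,y,z} A23={q,r,s,t,u,v,w,x,y}
  A123={s,v,w,y}
components per intersection:
  A1: {s,w} {v} {y} {z}
  A2: {p,q,r,s,t,u,w,x,y} {v}
  A3: {q,r,s,t,u,w,x,y} {v} {z}
  A12: {s,w} {v} {y}
  A13: {s,w} {v} {y} {z}
  A23: {q,r,s,t,u,w,x,y} {v}
  A123: {s,w} {v} {y}
C dims 9,9,3; δ0: rk 6, SNF 1^6; δ1: rk 3, SNF 1^3
degree 0: 9−6−0 = 3 → Ȟ^0 ≅ Z^3
degree 1: 9−3−6 = 0 → Ȟ^1 ≅ 0
degree 2: 3−0−3 = 0 → Ȟ^2 ≅ 0

Ȟ^0 ≅ Z^3; Ȟ^1 ≅ 0; Ȟ^2 ≅ 0


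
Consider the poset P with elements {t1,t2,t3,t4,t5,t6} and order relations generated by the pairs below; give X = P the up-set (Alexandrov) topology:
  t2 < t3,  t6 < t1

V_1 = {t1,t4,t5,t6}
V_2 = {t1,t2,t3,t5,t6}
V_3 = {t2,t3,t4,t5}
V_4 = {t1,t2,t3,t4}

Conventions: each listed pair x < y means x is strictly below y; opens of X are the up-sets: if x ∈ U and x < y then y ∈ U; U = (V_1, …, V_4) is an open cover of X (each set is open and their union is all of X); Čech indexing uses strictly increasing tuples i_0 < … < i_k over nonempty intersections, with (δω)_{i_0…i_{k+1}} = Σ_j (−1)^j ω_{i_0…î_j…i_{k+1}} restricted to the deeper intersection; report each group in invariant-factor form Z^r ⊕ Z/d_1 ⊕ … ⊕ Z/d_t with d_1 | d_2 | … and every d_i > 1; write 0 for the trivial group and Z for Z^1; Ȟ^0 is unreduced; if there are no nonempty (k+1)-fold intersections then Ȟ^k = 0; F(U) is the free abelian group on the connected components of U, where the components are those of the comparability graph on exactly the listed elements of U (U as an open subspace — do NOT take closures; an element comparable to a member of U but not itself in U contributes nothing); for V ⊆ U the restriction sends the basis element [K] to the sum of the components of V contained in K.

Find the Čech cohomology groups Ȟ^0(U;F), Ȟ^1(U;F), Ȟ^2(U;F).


Ȟ^0 = Z^4,  Ȟ^1 = 0,  Ȟ^2 = 0

nonempty overlaps:
  V12={t1,t5,t6} V13={t4,t5} V14={t1,t4} V23={t2,t3,t5} V24={t1,t2,t3} V34={t2,t3,t4}
  V123={t5} V124={t1} V134={t4} V234={t2,t3}
components per intersection:
  V1: {t1,t6} {t4} {t5}
  V2: {t1,t6} {t2,t3} {t5}
  V3: {t2,t3} {t4} {t5}
  V4: {t1} {t2,t3} {t4}
  V12: {t1,t6} {t5}
  V13: {t4} {t5}
  V14: {t1} {t4}
  V23: {t2,t3} {t5}
  V24: {t1} {t2,t3}
  V34: {t2,t3} {t4}
  V123: {t5}
  V124: {t1}
  V134: {t4}
  V234: {t2,t3}
C dims 12,12,4; δ0: rk 8, SNF 1^8; δ1: rk 4, SNF 1^4
degree 0: 12−8−0 = 4 → Ȟ^0 ≅ Z^4
degree 1: 12−4−8 = 0 → Ȟ^1 ≅ 0
degree 2: 4−0−4 = 0 → Ȟ^2 ≅ 0


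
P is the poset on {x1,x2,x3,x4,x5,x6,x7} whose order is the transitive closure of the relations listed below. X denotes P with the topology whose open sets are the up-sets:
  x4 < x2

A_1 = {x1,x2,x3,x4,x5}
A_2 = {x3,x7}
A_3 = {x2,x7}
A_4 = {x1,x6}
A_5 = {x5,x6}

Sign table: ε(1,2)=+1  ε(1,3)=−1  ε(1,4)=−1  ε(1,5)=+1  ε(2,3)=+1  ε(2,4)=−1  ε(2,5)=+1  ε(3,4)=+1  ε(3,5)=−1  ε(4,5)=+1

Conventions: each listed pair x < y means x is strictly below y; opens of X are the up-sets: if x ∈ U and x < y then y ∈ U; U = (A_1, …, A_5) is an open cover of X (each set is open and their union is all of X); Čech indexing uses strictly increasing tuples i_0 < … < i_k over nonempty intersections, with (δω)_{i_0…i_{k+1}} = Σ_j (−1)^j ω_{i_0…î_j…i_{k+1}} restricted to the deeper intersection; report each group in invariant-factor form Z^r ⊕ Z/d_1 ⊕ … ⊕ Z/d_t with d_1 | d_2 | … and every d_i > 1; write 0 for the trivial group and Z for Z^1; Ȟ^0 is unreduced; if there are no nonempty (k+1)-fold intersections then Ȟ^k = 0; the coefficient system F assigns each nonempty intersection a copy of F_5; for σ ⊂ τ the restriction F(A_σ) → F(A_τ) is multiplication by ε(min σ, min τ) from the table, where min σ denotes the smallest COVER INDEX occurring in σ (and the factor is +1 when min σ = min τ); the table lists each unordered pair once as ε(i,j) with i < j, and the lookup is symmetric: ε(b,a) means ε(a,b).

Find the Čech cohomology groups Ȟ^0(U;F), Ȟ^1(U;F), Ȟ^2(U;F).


Ȟ^0 ≅ 0,  Ȟ^1 ≅ Z/5,  Ȟ^2 ≅ 0

intersection data:
  A12={x3} A13={x2} A14={x1} A15={x5} A23={x7} A45={x6}
C dims 5,6; δ0: rk_F5 5
Ȟ^0 = (5 − 5) − 0 = 0, so Ȟ^0 ≅ 0
Ȟ^1 = (6 − 0) − 5 = 1, so Ȟ^1 ≅ Z/5
Ȟ^2 = (0 − 0) − 0 = 0, so Ȟ^2 ≅ 0


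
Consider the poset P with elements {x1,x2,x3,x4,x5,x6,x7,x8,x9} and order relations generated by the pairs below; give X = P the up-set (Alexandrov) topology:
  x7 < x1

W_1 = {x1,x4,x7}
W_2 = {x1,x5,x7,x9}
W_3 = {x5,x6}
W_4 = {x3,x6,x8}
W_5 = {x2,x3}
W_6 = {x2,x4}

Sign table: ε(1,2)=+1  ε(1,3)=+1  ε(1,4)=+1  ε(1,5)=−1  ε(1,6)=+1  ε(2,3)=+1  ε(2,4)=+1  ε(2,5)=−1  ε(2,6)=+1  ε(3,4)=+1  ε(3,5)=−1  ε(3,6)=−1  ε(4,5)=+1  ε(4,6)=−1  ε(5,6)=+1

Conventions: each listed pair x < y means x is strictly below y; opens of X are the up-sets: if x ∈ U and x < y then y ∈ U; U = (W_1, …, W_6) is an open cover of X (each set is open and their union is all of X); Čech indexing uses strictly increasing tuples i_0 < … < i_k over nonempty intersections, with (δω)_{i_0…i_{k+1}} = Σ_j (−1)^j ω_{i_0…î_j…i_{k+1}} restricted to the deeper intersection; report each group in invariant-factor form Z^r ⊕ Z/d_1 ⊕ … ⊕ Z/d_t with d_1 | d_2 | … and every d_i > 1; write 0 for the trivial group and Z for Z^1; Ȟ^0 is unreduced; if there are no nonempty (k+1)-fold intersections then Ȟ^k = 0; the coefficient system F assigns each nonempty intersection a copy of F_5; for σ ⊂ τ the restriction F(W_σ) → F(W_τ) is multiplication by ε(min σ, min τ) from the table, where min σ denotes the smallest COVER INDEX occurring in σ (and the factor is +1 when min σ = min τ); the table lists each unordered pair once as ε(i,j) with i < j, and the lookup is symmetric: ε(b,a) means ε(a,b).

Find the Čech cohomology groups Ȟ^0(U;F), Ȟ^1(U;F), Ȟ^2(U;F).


intersection data:
  W12={x1,x7} W16={x4} W23={x5} W34={x6} W45={x3} W56={x2}
C dims 6,6; δ0: rk_F5 5
Ȟ^0 = (6 − 5) − 0 = 1, so Ȟ^0 ≅ Z/5
Ȟ^1 = (6 − 0) − 5 = 1, so Ȟ^1 ≅ Z/5
Ȟ^2 = (0 − 0) − 0 = 0, so Ȟ^2 ≅ 0

Ȟ^0(U;F) ≅ Z/5,  Ȟ^1(U;F) ≅ Z/5,  Ȟ^2(U;F) ≅ 0


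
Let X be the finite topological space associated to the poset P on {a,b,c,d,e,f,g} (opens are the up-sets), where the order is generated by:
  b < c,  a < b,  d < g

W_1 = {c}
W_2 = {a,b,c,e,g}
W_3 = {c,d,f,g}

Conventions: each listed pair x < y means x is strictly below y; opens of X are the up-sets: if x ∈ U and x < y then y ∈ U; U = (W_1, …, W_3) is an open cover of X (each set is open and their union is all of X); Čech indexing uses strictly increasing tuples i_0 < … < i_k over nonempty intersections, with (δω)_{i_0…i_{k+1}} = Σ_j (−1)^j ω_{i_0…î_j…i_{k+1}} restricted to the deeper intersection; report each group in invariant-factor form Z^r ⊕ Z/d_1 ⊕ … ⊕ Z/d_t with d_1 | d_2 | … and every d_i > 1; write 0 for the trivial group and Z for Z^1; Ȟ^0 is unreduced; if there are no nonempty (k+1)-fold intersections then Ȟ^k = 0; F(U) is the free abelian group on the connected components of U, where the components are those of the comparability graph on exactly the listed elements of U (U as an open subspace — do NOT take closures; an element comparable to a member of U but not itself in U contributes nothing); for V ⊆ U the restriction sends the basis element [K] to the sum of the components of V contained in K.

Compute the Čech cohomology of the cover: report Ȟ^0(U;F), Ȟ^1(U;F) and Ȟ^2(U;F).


Ȟ^0 ≅ Z^4, Ȟ^1 ≅ 0, Ȟ^2 ≅ 0

nerve of the cover:
  W12={c} W13={c} W23={c,g}
  W123={c}
components per intersection:
  W1: {c}
  W2: {a,b,c} {e} {g}
  W3: {c} {d,g} {f}
  W12: {c}
  W13: {c}
  W23: {c} {g}
  W123: {c}
C dims 7,4,1; δ0: rk 3, SNF 1^3; δ1: rk 1, SNF 1^1
Ȟ^0 = (7 − 3) − 0 = 4, so Ȟ^0 ≅ Z^4
Ȟ^1 = (4 − 1) − 3 = 0, so Ȟ^1 ≅ 0
Ȟ^2 = (1 − 0) − 1 = 0, so Ȟ^2 ≅ 0


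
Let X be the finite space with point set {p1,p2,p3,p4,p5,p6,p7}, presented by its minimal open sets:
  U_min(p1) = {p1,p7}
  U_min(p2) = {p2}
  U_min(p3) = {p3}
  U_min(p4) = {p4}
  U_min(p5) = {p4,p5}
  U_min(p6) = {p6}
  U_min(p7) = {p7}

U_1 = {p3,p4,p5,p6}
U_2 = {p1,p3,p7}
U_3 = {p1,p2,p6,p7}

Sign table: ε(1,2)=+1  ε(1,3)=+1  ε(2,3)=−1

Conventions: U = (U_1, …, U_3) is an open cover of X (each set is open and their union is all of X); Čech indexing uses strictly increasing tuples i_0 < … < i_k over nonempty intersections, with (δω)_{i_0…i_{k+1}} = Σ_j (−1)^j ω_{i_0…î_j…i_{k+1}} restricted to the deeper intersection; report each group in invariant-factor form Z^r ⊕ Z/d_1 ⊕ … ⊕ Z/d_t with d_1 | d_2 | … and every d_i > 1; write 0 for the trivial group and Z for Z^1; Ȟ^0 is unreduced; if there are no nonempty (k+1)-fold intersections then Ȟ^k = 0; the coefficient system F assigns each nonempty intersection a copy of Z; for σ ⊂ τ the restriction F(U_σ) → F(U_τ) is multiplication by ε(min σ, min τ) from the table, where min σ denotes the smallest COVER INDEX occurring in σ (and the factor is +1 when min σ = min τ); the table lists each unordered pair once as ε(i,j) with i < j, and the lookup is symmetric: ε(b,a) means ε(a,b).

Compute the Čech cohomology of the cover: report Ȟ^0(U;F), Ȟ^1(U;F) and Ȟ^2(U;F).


cover nerve:
  U12={p3} U13={p6} U23={p1,p7}
C dims 3,3; δ0: rk 3, SNF 1^2·2
Ȟ^0: (3−3)−0=0 ⇒ 0
Ȟ^1: (3−0)−3=0 plus torsion [2] ⇒ Z/2
Ȟ^2: (0−0)−0=0 ⇒ 0

Ȟ^0 = 0,  Ȟ^1 = Z/2,  Ȟ^2 = 0
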